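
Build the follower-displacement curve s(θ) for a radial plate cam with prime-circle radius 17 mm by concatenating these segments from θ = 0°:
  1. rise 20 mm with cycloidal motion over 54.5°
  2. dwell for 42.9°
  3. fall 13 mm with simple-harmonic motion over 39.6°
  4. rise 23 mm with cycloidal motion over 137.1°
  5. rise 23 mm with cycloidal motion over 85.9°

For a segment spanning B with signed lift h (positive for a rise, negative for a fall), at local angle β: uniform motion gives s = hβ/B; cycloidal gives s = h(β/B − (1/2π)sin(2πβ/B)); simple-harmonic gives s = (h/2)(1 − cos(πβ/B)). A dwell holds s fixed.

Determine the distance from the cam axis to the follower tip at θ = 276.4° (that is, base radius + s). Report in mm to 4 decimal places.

seg 1 [0°–54.5°] cycloidal, h=20: full span → s += 20 → s = 20.0000
seg 2 [54.5°–97.4°] dwell: s stays 20.0000
seg 3 [97.4°–137°] simple-harmonic, h=-13: full span → s += -13 → s = 7.0000
seg 4 [137°–274.1°] cycloidal, h=23: full span → s += 23 → s = 30.0000
seg 5 [274.1°–360°] cycloidal, h=23: θ=276.4° here. β=2.3, B=85.9. 23·(0.0268 − sin(2π·0.0268)/(2π)) = 0.0029 → s = 30.0029
radial distance = base radius + s = 17 + 30.0029 = 47.0029

47.0029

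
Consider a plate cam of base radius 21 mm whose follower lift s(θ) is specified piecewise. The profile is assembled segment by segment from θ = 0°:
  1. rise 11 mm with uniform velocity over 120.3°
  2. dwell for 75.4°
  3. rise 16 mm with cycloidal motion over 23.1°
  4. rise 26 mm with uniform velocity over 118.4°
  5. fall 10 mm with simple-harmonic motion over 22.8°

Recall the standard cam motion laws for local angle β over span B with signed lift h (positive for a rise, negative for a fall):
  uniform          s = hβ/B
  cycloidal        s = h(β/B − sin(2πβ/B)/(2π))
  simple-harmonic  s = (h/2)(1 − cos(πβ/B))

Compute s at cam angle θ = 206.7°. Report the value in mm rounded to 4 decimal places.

seg 1 [0°–120.3°] uniform, h=11: full span → s += 11 → s = 11.0000
seg 2 [120.3°–195.7°] dwell: s stays 11.0000
seg 3 [195.7°–218.8°] cycloidal, h=16: θ=206.7° here. β=11, B=23.1. 16·(0.4762 − sin(2π·0.4762)/(2π)) = 7.2395 → s = 18.2395

18.2395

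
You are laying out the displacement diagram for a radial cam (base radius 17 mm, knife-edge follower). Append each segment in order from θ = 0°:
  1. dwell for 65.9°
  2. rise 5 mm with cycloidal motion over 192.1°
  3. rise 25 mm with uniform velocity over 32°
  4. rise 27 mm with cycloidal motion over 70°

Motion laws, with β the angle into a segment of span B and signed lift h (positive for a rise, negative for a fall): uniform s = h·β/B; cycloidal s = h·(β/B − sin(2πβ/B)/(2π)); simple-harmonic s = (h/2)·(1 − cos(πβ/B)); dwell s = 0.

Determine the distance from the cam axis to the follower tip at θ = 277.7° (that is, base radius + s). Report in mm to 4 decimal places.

seg 1 [0°–65.9°] dwell: s stays 0.0000
seg 2 [65.9°–258°] cycloidal, h=5: full span → s += 5 → s = 5.0000
seg 3 [258°–290°] uniform, h=25: θ=277.7° here. β=19.7, B=32. 25·19.7/32 = 15.3906 → s = 20.3906
radial distance = base radius + s = 17 + 20.3906 = 37.3906

37.3906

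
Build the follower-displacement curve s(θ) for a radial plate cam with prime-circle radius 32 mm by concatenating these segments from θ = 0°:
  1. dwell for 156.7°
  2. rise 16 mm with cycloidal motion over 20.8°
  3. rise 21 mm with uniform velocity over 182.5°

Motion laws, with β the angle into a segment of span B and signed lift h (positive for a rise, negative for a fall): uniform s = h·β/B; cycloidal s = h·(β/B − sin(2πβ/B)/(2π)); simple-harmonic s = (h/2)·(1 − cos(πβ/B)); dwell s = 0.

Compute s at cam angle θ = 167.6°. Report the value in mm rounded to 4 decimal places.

seg 1 [0°–156.7°] dwell: s stays 0.0000
seg 2 [156.7°–177.5°] cycloidal, h=16: θ=167.6° here. β=10.9, B=20.8. 16·(0.5240 − sin(2π·0.5240)/(2π)) = 8.7678 → s = 8.7678

8.7678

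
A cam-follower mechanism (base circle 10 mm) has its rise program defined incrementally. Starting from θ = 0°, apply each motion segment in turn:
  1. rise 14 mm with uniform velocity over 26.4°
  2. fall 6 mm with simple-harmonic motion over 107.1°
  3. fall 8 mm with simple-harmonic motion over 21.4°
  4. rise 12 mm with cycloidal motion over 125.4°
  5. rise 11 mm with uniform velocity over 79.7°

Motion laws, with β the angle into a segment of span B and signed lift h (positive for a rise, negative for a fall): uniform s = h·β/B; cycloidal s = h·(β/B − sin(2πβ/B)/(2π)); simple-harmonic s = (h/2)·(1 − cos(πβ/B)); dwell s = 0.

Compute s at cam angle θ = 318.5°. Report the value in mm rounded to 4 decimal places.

seg 1 [0°–26.4°] uniform, h=14: full span → s += 14 → s = 14.0000
seg 2 [26.4°–133.5°] simple-harmonic, h=-6: full span → s += -6 → s = 8.0000
seg 3 [133.5°–154.9°] simple-harmonic, h=-8: full span → s += -8 → s = 0.0000
seg 4 [154.9°–280.3°] cycloidal, h=12: full span → s += 12 → s = 12.0000
seg 5 [280.3°–360°] uniform, h=11: θ=318.5° here. β=38.2, B=79.7. 11·38.2/79.7 = 5.2723 → s = 17.2723

17.2723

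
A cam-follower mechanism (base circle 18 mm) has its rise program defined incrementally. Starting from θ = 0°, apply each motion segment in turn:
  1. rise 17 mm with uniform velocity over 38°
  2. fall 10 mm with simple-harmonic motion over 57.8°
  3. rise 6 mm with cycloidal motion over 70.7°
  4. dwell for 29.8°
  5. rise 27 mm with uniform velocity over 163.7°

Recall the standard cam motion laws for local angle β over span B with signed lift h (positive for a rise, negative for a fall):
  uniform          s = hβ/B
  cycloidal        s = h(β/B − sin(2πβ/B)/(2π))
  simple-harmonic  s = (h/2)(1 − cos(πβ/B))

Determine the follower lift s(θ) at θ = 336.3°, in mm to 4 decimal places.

seg 1 [0°–38°] uniform, h=17: full span → s += 17 → s = 17.0000
seg 2 [38°–95.8°] simple-harmonic, h=-10: full span → s += -10 → s = 7.0000
seg 3 [95.8°–166.5°] cycloidal, h=6: full span → s += 6 → s = 13.0000
seg 4 [166.5°–196.3°] dwell: s stays 13.0000
seg 5 [196.3°–360°] uniform, h=27: θ=336.3° here. β=140, B=163.7. 27·140/163.7 = 23.0910 → s = 36.0910

36.0910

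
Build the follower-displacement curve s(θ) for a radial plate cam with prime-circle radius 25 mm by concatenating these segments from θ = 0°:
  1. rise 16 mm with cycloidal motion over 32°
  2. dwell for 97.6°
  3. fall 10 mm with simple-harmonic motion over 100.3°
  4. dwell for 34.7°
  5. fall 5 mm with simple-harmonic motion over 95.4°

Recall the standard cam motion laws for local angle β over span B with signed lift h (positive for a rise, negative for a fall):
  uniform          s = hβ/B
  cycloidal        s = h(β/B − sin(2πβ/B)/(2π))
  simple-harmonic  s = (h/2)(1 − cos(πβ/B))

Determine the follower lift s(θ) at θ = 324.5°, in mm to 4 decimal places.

seg 1 [0°–32°] cycloidal, h=16: full span → s += 16 → s = 16.0000
seg 2 [32°–129.6°] dwell: s stays 16.0000
seg 3 [129.6°–229.9°] simple-harmonic, h=-10: full span → s += -10 → s = 6.0000
seg 4 [229.9°–264.6°] dwell: s stays 6.0000
seg 5 [264.6°–360°] simple-harmonic, h=-5: θ=324.5° here. β=59.9, B=95.4. -5/2·(1 − cos(π·0.6279)) = -3.4776 → s = 2.5224

2.5224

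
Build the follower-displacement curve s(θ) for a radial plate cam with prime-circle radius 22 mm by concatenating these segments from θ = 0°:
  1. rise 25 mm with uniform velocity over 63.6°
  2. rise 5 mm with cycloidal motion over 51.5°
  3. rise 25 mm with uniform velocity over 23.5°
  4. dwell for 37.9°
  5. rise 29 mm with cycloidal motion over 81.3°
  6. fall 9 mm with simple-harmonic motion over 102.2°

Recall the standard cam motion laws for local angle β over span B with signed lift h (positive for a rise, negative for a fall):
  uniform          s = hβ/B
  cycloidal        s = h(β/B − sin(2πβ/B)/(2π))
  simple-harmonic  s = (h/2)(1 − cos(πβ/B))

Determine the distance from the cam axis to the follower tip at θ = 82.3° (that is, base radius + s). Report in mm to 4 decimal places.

seg 1 [0°–63.6°] uniform, h=25: full span → s += 25 → s = 25.0000
seg 2 [63.6°–115.1°] cycloidal, h=5: θ=82.3° here. β=18.7, B=51.5. 5·(0.3631 − sin(2π·0.3631)/(2π)) = 1.2124 → s = 26.2124
radial distance = base radius + s = 22 + 26.2124 = 48.2124

48.2124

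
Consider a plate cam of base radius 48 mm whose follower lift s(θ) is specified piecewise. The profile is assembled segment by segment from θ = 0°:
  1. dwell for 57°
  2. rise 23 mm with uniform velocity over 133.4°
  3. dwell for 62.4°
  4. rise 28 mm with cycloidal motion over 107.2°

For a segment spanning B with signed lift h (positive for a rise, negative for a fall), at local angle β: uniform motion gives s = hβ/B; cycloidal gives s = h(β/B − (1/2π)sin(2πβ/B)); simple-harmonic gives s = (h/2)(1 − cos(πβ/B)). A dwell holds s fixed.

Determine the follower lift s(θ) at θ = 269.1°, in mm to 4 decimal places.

seg 1 [0°–57°] dwell: s stays 0.0000
seg 2 [57°–190.4°] uniform, h=23: full span → s += 23 → s = 23.0000
seg 3 [190.4°–252.8°] dwell: s stays 23.0000
seg 4 [252.8°–360°] cycloidal, h=28: θ=269.1° here. β=16.3, B=107.2. 28·(0.1521 − sin(2π·0.1521)/(2π)) = 0.6187 → s = 23.6187

23.6187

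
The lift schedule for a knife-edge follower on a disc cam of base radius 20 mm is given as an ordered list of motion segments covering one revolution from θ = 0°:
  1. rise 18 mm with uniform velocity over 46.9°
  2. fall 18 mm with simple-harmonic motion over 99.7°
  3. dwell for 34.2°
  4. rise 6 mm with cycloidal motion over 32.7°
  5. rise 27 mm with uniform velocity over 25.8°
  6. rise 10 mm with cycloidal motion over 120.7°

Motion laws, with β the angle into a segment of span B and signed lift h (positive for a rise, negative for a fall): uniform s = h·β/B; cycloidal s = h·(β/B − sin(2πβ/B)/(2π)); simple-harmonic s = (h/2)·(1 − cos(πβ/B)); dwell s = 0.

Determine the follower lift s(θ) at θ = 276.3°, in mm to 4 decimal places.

seg 1 [0°–46.9°] uniform, h=18: full span → s += 18 → s = 18.0000
seg 2 [46.9°–146.6°] simple-harmonic, h=-18: full span → s += -18 → s = 0.0000
seg 3 [146.6°–180.8°] dwell: s stays 0.0000
seg 4 [180.8°–213.5°] cycloidal, h=6: full span → s += 6 → s = 6.0000
seg 5 [213.5°–239.3°] uniform, h=27: full span → s += 27 → s = 33.0000
seg 6 [239.3°–360°] cycloidal, h=10: θ=276.3° here. β=37, B=120.7. 10·(0.3065 − sin(2π·0.3065)/(2π)) = 1.5733 → s = 34.5733

34.5733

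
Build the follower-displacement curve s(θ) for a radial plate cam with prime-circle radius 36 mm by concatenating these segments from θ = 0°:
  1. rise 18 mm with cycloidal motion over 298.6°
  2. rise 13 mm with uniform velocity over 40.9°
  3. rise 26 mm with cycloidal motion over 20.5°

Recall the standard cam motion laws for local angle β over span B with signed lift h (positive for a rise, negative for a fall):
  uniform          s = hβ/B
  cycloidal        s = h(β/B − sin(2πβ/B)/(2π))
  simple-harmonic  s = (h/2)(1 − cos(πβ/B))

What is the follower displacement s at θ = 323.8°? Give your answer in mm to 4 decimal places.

seg 1 [0°–298.6°] cycloidal, h=18: full span → s += 18 → s = 18.0000
seg 2 [298.6°–339.5°] uniform, h=13: θ=323.8° here. β=25.2, B=40.9. 13·25.2/40.9 = 8.0098 → s = 26.0098

26.0098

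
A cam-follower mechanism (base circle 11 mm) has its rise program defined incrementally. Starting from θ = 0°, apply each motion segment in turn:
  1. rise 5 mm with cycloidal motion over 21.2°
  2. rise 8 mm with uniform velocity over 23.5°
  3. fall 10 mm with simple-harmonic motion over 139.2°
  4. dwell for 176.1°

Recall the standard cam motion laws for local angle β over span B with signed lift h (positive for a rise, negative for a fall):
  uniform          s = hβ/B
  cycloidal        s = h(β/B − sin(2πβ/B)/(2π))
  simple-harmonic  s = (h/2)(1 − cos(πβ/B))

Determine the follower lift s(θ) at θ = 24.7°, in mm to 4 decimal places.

seg 1 [0°–21.2°] cycloidal, h=5: full span → s += 5 → s = 5.0000
seg 2 [21.2°–44.7°] uniform, h=8: θ=24.7° here. β=3.5, B=23.5. 8·3.5/23.5 = 1.1915 → s = 6.1915

6.1915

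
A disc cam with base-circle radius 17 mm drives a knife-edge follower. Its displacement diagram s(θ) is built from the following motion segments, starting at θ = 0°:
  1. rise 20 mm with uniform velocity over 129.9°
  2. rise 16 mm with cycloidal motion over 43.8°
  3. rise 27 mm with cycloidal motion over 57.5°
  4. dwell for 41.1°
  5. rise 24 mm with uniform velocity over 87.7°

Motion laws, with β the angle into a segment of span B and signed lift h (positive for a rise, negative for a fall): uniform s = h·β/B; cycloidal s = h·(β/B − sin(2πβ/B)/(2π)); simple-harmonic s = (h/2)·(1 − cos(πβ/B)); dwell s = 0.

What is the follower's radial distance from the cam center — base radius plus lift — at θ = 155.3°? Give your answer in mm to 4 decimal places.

seg 1 [0°–129.9°] uniform, h=20: full span → s += 20 → s = 20.0000
seg 2 [129.9°–173.7°] cycloidal, h=16: θ=155.3° here. β=25.4, B=43.8. 16·(0.5799 − sin(2π·0.5799)/(2π)) = 10.5040 → s = 30.5040
radial distance = base radius + s = 17 + 30.5040 = 47.5040

47.5040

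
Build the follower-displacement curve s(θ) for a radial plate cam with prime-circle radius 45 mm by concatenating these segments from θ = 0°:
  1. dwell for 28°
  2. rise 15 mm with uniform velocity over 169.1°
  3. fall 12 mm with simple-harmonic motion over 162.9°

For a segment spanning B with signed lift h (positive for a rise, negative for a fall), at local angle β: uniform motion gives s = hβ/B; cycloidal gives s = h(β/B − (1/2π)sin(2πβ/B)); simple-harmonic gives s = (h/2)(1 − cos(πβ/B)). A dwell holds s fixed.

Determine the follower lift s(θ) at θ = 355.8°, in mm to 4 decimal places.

seg 1 [0°–28°] dwell: s stays 0.0000
seg 2 [28°–197.1°] uniform, h=15: full span → s += 15 → s = 15.0000
seg 3 [197.1°–360°] simple-harmonic, h=-12: θ=355.8° here. β=158.7, B=162.9. -12/2·(1 − cos(π·0.9742)) = -11.9803 → s = 3.0197

3.0197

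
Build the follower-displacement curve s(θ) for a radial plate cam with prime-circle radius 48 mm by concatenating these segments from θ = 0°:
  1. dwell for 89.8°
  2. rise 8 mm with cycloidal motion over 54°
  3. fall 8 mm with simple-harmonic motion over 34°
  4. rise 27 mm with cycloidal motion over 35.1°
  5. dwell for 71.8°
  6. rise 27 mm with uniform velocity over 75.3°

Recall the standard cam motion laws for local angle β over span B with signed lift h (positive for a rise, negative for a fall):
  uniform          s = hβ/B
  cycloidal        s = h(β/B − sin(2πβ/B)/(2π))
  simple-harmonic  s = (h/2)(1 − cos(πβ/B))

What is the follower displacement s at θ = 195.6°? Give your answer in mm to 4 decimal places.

seg 1 [0°–89.8°] dwell: s stays 0.0000
seg 2 [89.8°–143.8°] cycloidal, h=8: full span → s += 8 → s = 8.0000
seg 3 [143.8°–177.8°] simple-harmonic, h=-8: full span → s += -8 → s = 0.0000
seg 4 [177.8°–212.9°] cycloidal, h=27: θ=195.6° here. β=17.8, B=35.1. 27·(0.5071 − sin(2π·0.5071)/(2π)) = 13.8846 → s = 13.8846

13.8846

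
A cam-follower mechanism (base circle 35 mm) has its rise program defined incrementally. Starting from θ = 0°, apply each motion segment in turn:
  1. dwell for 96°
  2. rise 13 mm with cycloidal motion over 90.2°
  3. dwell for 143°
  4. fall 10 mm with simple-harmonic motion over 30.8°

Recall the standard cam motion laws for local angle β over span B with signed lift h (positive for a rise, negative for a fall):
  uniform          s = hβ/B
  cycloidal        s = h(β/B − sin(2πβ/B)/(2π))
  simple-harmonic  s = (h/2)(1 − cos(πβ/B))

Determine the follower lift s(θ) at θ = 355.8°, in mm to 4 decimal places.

seg 1 [0°–96°] dwell: s stays 0.0000
seg 2 [96°–186.2°] cycloidal, h=13: full span → s += 13 → s = 13.0000
seg 3 [186.2°–329.2°] dwell: s stays 13.0000
seg 4 [329.2°–360°] simple-harmonic, h=-10: θ=355.8° here. β=26.6, B=30.8. -10/2·(1 − cos(π·0.8636)) = -9.5482 → s = 3.4518

3.4518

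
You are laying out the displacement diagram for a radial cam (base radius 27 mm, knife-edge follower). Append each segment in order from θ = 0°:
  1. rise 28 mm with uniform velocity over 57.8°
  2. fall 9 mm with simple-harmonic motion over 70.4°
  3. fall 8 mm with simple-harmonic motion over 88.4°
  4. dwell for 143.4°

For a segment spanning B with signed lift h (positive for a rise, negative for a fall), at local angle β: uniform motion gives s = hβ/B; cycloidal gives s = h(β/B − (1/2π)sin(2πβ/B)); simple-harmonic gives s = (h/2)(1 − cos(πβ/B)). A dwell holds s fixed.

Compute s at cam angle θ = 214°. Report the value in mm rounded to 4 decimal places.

seg 1 [0°–57.8°] uniform, h=28: full span → s += 28 → s = 28.0000
seg 2 [57.8°–128.2°] simple-harmonic, h=-9: full span → s += -9 → s = 19.0000
seg 3 [128.2°–216.6°] simple-harmonic, h=-8: θ=214° here. β=85.8, B=88.4. -8/2·(1 − cos(π·0.9706)) = -7.9829 → s = 11.0171

11.0171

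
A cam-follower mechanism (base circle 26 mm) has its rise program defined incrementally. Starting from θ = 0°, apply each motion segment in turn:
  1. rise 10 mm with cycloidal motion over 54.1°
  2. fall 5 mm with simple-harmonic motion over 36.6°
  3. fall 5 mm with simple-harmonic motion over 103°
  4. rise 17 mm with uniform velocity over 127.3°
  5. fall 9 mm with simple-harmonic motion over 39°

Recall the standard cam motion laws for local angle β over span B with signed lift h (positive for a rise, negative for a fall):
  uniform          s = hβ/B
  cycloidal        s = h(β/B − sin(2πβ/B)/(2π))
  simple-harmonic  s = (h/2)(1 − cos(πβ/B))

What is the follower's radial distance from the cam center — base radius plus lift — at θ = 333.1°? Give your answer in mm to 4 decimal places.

seg 1 [0°–54.1°] cycloidal, h=10: full span → s += 10 → s = 10.0000
seg 2 [54.1°–90.7°] simple-harmonic, h=-5: full span → s += -5 → s = 5.0000
seg 3 [90.7°–193.7°] simple-harmonic, h=-5: full span → s += -5 → s = 0.0000
seg 4 [193.7°–321°] uniform, h=17: full span → s += 17 → s = 17.0000
seg 5 [321°–360°] simple-harmonic, h=-9: θ=333.1° here. β=12.1, B=39. -9/2·(1 − cos(π·0.3103)) = -1.9736 → s = 15.0264
radial distance = base radius + s = 26 + 15.0264 = 41.0264

41.0264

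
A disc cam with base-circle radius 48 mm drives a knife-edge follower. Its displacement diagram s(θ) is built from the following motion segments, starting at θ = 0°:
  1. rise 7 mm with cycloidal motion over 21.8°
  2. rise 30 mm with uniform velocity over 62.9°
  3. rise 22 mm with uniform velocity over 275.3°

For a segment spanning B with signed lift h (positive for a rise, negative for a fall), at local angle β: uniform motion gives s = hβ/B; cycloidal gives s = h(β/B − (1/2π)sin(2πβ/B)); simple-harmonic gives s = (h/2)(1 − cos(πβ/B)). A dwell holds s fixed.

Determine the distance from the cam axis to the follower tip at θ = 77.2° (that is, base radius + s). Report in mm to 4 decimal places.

seg 1 [0°–21.8°] cycloidal, h=7: full span → s += 7 → s = 7.0000
seg 2 [21.8°–84.7°] uniform, h=30: θ=77.2° here. β=55.4, B=62.9. 30·55.4/62.9 = 26.4229 → s = 33.4229
radial distance = base radius + s = 48 + 33.4229 = 81.4229

81.4229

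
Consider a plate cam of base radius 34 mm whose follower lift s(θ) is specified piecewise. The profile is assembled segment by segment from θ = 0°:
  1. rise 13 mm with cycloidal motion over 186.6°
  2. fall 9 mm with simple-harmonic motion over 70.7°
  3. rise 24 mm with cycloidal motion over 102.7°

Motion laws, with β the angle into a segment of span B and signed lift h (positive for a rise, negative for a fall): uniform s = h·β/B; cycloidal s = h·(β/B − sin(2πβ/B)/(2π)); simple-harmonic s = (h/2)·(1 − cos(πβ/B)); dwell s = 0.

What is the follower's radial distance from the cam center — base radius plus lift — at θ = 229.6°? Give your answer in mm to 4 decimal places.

seg 1 [0°–186.6°] cycloidal, h=13: full span → s += 13 → s = 13.0000
seg 2 [186.6°–257.3°] simple-harmonic, h=-9: θ=229.6° here. β=43, B=70.7. -9/2·(1 − cos(π·0.6082)) = -6.0004 → s = 6.9996
radial distance = base radius + s = 34 + 6.9996 = 40.9996

40.9996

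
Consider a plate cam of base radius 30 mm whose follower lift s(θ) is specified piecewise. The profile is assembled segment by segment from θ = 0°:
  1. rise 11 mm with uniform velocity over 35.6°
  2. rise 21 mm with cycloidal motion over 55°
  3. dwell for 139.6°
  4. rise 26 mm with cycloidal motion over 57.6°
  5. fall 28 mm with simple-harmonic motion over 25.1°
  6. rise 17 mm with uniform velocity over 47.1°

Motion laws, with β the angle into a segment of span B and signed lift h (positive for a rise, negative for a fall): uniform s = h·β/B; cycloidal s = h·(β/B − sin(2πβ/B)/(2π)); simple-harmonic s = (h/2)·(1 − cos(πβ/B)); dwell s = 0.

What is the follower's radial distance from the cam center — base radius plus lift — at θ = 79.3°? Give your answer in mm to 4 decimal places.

seg 1 [0°–35.6°] uniform, h=11: full span → s += 11 → s = 11.0000
seg 2 [35.6°–90.6°] cycloidal, h=21: θ=79.3° here. β=43.7, B=55. 21·(0.7945 − sin(2π·0.7945)/(2π)) = 19.8976 → s = 30.8976
radial distance = base radius + s = 30 + 30.8976 = 60.8976

60.8976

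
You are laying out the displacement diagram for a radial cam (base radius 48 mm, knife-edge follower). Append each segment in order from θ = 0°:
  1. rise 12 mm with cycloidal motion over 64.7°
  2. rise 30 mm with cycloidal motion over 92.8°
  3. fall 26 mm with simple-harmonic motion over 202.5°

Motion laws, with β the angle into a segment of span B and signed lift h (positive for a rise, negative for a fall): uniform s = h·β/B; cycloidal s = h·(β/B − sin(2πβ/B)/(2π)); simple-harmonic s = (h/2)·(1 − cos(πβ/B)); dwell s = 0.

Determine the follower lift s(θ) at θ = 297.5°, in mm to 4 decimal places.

seg 1 [0°–64.7°] cycloidal, h=12: full span → s += 12 → s = 12.0000
seg 2 [64.7°–157.5°] cycloidal, h=30: full span → s += 30 → s = 42.0000
seg 3 [157.5°–360°] simple-harmonic, h=-26: θ=297.5° here. β=140, B=202.5. -26/2·(1 − cos(π·0.6914)) = -20.3529 → s = 21.6471

21.6471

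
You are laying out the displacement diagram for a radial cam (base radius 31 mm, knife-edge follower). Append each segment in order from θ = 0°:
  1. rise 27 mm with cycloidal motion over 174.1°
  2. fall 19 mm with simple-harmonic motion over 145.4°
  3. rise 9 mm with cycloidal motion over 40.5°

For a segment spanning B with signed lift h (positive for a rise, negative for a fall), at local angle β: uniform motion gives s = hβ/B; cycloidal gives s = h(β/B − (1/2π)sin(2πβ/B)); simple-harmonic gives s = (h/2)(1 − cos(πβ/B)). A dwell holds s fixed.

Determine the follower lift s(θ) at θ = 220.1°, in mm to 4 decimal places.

seg 1 [0°–174.1°] cycloidal, h=27: full span → s += 27 → s = 27.0000
seg 2 [174.1°–319.5°] simple-harmonic, h=-19: θ=220.1° here. β=46, B=145.4. -19/2·(1 − cos(π·0.3164)) = -4.3185 → s = 22.6815

22.6815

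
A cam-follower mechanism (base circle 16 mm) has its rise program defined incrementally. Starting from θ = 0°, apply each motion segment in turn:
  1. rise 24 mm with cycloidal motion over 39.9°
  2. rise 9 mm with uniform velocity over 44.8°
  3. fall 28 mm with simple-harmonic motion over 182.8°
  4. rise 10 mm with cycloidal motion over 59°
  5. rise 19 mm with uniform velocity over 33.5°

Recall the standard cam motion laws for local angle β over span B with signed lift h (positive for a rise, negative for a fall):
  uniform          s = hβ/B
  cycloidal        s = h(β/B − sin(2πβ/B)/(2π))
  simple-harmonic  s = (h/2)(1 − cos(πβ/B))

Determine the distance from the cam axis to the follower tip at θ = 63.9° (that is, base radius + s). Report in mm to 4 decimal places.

seg 1 [0°–39.9°] cycloidal, h=24: full span → s += 24 → s = 24.0000
seg 2 [39.9°–84.7°] uniform, h=9: θ=63.9° here. β=24, B=44.8. 9·24/44.8 = 4.8214 → s = 28.8214
radial distance = base radius + s = 16 + 28.8214 = 44.8214

44.8214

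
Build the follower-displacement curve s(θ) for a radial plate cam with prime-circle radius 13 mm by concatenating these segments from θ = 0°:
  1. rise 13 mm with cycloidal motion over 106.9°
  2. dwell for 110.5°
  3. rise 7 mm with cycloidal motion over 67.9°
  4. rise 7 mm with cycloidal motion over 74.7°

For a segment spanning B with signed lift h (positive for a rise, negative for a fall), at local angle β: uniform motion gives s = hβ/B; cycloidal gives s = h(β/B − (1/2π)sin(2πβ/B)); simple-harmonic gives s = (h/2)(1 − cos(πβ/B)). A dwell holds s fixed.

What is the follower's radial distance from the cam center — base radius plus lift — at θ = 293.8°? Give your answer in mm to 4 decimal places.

seg 1 [0°–106.9°] cycloidal, h=13: full span → s += 13 → s = 13.0000
seg 2 [106.9°–217.4°] dwell: s stays 13.0000
seg 3 [217.4°–285.3°] cycloidal, h=7: full span → s += 7 → s = 20.0000
seg 4 [285.3°–360°] cycloidal, h=7: θ=293.8° here. β=8.5, B=74.7. 7·(0.1138 − sin(2π·0.1138)/(2π)) = 0.0661 → s = 20.0661
radial distance = base radius + s = 13 + 20.0661 = 33.0661

33.0661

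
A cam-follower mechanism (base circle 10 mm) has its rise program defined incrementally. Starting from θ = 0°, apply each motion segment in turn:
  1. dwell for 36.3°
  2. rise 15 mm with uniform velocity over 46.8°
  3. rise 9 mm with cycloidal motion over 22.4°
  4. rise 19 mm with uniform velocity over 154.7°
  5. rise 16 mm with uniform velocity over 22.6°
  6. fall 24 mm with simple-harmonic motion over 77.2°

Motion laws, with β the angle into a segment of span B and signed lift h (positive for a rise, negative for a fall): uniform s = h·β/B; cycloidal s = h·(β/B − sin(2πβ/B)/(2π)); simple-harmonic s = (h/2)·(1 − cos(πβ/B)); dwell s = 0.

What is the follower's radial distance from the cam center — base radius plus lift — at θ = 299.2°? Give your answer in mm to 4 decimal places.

seg 1 [0°–36.3°] dwell: s stays 0.0000
seg 2 [36.3°–83.1°] uniform, h=15: full span → s += 15 → s = 15.0000
seg 3 [83.1°–105.5°] cycloidal, h=9: full span → s += 9 → s = 24.0000
seg 4 [105.5°–260.2°] uniform, h=19: full span → s += 19 → s = 43.0000
seg 5 [260.2°–282.8°] uniform, h=16: full span → s += 16 → s = 59.0000
seg 6 [282.8°–360°] simple-harmonic, h=-24: θ=299.2° here. β=16.4, B=77.2. -24/2·(1 − cos(π·0.2124)) = -2.5747 → s = 56.4253
radial distance = base radius + s = 10 + 56.4253 = 66.4253

66.4253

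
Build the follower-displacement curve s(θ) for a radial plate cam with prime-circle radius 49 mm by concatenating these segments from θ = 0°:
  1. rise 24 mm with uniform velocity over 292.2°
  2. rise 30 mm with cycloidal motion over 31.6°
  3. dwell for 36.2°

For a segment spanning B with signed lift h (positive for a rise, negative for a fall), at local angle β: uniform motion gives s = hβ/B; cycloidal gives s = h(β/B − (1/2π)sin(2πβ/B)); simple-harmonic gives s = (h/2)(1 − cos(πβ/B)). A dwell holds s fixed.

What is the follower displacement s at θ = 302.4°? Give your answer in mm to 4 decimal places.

seg 1 [0°–292.2°] uniform, h=24: full span → s += 24 → s = 24.0000
seg 2 [292.2°–323.8°] cycloidal, h=30: θ=302.4° here. β=10.2, B=31.6. 30·(0.3228 − sin(2π·0.3228)/(2π)) = 5.3995 → s = 29.3995

29.3995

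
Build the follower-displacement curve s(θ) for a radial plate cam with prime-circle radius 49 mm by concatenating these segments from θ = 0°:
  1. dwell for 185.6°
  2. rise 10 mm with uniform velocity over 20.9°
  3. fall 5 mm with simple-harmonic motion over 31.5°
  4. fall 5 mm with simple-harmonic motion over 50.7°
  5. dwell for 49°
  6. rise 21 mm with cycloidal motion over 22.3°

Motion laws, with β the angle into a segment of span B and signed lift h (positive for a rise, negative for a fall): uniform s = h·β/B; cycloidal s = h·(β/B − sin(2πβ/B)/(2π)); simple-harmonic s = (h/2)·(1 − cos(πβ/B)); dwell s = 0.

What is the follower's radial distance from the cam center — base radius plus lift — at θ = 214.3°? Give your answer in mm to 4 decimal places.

seg 1 [0°–185.6°] dwell: s stays 0.0000
seg 2 [185.6°–206.5°] uniform, h=10: full span → s += 10 → s = 10.0000
seg 3 [206.5°–238°] simple-harmonic, h=-5: θ=214.3° here. β=7.8, B=31.5. -5/2·(1 − cos(π·0.2476)) = -0.7191 → s = 9.2809
radial distance = base radius + s = 49 + 9.2809 = 58.2809

58.2809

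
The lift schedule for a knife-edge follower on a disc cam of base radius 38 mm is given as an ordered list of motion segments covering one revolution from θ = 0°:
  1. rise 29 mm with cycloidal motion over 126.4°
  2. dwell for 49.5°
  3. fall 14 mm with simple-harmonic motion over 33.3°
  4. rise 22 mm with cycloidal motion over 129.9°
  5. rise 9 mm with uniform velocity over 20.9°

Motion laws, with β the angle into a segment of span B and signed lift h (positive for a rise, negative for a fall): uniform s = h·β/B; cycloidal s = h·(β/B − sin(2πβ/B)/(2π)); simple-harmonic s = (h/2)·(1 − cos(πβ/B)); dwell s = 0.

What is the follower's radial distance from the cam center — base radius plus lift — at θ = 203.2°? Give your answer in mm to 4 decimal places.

seg 1 [0°–126.4°] cycloidal, h=29: full span → s += 29 → s = 29.0000
seg 2 [126.4°–175.9°] dwell: s stays 29.0000
seg 3 [175.9°–209.2°] simple-harmonic, h=-14: θ=203.2° here. β=27.3, B=33.3. -14/2·(1 − cos(π·0.8198)) = -12.9082 → s = 16.0918
radial distance = base radius + s = 38 + 16.0918 = 54.0918

54.0918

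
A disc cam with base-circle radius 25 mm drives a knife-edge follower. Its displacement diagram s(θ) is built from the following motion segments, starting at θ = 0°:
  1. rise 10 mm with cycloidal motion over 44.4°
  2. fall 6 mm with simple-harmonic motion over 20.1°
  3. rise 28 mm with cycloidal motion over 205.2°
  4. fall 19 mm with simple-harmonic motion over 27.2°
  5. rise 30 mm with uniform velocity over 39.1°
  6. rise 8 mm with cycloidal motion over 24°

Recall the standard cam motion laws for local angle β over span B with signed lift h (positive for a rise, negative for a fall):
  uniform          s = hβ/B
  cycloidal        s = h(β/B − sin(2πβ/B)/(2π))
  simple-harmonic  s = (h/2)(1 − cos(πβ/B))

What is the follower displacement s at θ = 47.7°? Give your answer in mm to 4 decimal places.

seg 1 [0°–44.4°] cycloidal, h=10: full span → s += 10 → s = 10.0000
seg 2 [44.4°–64.5°] simple-harmonic, h=-6: θ=47.7° here. β=3.3, B=20.1. -6/2·(1 − cos(π·0.1642)) = -0.3903 → s = 9.6097

9.6097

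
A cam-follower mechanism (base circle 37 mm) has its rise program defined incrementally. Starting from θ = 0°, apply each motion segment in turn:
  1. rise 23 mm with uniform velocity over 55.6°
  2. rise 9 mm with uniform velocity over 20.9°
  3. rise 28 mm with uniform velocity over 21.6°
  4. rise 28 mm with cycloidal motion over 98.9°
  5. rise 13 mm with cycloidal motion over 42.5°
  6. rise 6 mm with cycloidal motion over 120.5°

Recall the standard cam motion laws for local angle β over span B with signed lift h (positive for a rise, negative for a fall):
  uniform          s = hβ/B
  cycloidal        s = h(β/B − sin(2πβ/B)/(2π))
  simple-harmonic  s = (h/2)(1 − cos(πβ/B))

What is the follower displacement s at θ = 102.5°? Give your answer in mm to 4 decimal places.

seg 1 [0°–55.6°] uniform, h=23: full span → s += 23 → s = 23.0000
seg 2 [55.6°–76.5°] uniform, h=9: full span → s += 9 → s = 32.0000
seg 3 [76.5°–98.1°] uniform, h=28: full span → s += 28 → s = 60.0000
seg 4 [98.1°–197°] cycloidal, h=28: θ=102.5° here. β=4.4, B=98.9. 28·(0.0445 − sin(2π·0.0445)/(2π)) = 0.0162 → s = 60.0162

60.0162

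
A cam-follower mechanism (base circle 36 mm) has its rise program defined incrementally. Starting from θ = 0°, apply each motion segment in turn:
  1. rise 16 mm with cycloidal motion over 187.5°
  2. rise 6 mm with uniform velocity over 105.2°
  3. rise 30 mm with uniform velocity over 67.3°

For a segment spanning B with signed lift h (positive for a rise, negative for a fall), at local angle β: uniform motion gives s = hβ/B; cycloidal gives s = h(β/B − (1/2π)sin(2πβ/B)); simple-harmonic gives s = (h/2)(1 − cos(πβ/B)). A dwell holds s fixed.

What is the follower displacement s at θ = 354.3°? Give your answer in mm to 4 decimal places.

seg 1 [0°–187.5°] cycloidal, h=16: full span → s += 16 → s = 16.0000
seg 2 [187.5°–292.7°] uniform, h=6: full span → s += 6 → s = 22.0000
seg 3 [292.7°–360°] uniform, h=30: θ=354.3° here. β=61.6, B=67.3. 30·61.6/67.3 = 27.4591 → s = 49.4591

49.4591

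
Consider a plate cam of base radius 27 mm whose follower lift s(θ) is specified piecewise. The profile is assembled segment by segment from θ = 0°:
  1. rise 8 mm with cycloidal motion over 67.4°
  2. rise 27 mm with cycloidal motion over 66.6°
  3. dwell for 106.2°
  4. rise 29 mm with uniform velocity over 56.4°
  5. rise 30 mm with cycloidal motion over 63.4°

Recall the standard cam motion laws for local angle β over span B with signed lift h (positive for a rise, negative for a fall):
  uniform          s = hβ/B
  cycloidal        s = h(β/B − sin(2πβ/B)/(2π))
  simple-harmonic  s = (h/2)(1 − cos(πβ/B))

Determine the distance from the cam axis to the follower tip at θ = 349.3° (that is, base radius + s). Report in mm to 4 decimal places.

seg 1 [0°–67.4°] cycloidal, h=8: full span → s += 8 → s = 8.0000
seg 2 [67.4°–134°] cycloidal, h=27: full span → s += 27 → s = 35.0000
seg 3 [134°–240.2°] dwell: s stays 35.0000
seg 4 [240.2°–296.6°] uniform, h=29: full span → s += 29 → s = 64.0000
seg 5 [296.6°–360°] cycloidal, h=30: θ=349.3° here. β=52.7, B=63.4. 30·(0.8312 − sin(2π·0.8312)/(2π)) = 29.1031 → s = 93.1031
radial distance = base radius + s = 27 + 93.1031 = 120.1031

120.1031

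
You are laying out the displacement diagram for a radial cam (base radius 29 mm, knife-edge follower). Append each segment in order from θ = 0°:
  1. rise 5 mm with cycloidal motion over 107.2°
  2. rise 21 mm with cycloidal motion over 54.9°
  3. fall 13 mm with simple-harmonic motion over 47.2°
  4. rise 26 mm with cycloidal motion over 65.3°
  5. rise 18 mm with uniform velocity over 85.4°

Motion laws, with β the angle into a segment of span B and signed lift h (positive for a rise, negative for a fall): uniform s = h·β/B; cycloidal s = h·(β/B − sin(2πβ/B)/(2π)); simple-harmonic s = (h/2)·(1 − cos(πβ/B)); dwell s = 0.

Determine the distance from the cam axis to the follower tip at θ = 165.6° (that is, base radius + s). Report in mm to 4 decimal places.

seg 1 [0°–107.2°] cycloidal, h=5: full span → s += 5 → s = 5.0000
seg 2 [107.2°–162.1°] cycloidal, h=21: full span → s += 21 → s = 26.0000
seg 3 [162.1°–209.3°] simple-harmonic, h=-13: θ=165.6° here. β=3.5, B=47.2. -13/2·(1 − cos(π·0.0742)) = -0.1756 → s = 25.8244
radial distance = base radius + s = 29 + 25.8244 = 54.8244

54.8244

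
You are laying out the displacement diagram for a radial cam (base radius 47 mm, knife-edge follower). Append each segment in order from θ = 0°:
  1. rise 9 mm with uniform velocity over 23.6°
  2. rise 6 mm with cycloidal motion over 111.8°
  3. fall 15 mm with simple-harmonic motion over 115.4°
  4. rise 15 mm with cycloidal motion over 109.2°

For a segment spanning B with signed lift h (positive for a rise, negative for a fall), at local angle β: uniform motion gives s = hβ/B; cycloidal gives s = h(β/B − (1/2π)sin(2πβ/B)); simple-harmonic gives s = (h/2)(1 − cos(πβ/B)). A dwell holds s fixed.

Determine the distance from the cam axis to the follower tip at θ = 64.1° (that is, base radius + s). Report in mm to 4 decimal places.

seg 1 [0°–23.6°] uniform, h=9: full span → s += 9 → s = 9.0000
seg 2 [23.6°–135.4°] cycloidal, h=6: θ=64.1° here. β=40.5, B=111.8. 6·(0.3623 − sin(2π·0.3623)/(2π)) = 1.4464 → s = 10.4464
radial distance = base radius + s = 47 + 10.4464 = 57.4464

57.4464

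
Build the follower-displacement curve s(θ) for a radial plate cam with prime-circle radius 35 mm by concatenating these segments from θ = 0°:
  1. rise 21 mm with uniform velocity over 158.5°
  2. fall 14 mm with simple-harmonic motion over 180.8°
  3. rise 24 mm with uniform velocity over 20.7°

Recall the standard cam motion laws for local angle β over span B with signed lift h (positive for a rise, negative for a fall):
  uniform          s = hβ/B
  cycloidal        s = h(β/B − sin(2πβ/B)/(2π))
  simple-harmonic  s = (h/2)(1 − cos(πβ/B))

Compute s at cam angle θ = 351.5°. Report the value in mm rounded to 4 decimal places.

seg 1 [0°–158.5°] uniform, h=21: full span → s += 21 → s = 21.0000
seg 2 [158.5°–339.3°] simple-harmonic, h=-14: full span → s += -14 → s = 7.0000
seg 3 [339.3°–360°] uniform, h=24: θ=351.5° here. β=12.2, B=20.7. 24·12.2/20.7 = 14.1449 → s = 21.1449

21.1449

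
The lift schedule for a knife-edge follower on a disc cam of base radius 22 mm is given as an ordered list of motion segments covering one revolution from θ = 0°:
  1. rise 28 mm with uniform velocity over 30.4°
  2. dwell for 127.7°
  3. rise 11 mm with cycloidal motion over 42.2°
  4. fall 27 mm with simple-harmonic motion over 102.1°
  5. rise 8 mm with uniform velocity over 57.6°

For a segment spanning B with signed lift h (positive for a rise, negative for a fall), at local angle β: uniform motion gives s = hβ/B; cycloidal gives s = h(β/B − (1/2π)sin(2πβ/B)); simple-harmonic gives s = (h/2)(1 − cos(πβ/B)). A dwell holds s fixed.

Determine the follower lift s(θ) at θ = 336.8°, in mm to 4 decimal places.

seg 1 [0°–30.4°] uniform, h=28: full span → s += 28 → s = 28.0000
seg 2 [30.4°–158.1°] dwell: s stays 28.0000
seg 3 [158.1°–200.3°] cycloidal, h=11: full span → s += 11 → s = 39.0000
seg 4 [200.3°–302.4°] simple-harmonic, h=-27: full span → s += -27 → s = 12.0000
seg 5 [302.4°–360°] uniform, h=8: θ=336.8° here. β=34.4, B=57.6. 8·34.4/57.6 = 4.7778 → s = 16.7778

16.7778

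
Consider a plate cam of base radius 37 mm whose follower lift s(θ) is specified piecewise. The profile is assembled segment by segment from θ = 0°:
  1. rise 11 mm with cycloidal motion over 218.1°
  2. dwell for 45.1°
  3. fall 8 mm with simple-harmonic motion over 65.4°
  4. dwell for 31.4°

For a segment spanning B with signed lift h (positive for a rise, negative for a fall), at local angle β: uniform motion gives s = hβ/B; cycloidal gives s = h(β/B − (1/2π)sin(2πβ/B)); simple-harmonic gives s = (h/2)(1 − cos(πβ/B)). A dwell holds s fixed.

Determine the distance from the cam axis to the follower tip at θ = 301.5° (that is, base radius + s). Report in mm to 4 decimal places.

seg 1 [0°–218.1°] cycloidal, h=11: full span → s += 11 → s = 11.0000
seg 2 [218.1°–263.2°] dwell: s stays 11.0000
seg 3 [263.2°–328.6°] simple-harmonic, h=-8: θ=301.5° here. β=38.3, B=65.4. -8/2·(1 − cos(π·0.5856)) = -5.0631 → s = 5.9369
radial distance = base radius + s = 37 + 5.9369 = 42.9369

42.9369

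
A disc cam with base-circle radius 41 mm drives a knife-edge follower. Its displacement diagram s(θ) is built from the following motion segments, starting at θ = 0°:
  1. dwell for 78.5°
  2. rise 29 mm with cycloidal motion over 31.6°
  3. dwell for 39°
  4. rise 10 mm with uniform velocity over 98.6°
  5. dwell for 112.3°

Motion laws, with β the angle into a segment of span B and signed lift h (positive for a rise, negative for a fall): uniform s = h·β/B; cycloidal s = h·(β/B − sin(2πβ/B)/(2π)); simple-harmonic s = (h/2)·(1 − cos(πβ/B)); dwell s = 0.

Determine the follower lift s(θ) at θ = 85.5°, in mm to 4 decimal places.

seg 1 [0°–78.5°] dwell: s stays 0.0000
seg 2 [78.5°–110.1°] cycloidal, h=29: θ=85.5° here. β=7, B=31.6. 29·(0.2215 − sin(2π·0.2215)/(2π)) = 1.8823 → s = 1.8823

1.8823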